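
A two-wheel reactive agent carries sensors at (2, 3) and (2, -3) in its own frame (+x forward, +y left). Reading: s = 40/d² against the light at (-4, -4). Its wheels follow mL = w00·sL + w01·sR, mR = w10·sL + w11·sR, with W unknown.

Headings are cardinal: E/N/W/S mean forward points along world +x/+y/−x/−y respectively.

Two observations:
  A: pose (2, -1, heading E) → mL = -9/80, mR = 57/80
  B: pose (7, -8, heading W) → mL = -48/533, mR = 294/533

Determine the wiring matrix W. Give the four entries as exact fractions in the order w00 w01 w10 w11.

obs A: pose=(2,-1,E) → sL=2/5, sR=5/8, mL=-9/80, mR=57/80
obs B: pose=(7,-8,W) → sL=4/13, sR=20/41, mL=-48/533, mR=294/533
sensor matrix S = [[2/5, 5/8], [4/13, 20/41]]; det S = 3/1066
solve [mL_A; mL_B] = S·[w00; w01] and [mR_A; mR_B] = S·[w10; w11]:
  w00 = 1/2, w01 = -1/2, w10 = 1, w11 = 1/2

1/2 -1/2 1 1/2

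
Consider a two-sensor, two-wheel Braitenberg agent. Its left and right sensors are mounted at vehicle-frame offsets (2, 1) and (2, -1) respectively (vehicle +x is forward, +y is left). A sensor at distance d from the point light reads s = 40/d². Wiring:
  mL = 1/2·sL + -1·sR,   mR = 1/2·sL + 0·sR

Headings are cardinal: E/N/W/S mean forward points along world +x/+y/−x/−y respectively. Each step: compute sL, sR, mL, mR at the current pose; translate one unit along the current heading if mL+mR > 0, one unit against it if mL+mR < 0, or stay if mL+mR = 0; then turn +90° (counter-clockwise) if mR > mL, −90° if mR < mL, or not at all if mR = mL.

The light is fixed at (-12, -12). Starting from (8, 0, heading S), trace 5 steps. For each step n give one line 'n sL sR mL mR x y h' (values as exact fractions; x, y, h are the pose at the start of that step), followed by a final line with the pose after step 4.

n=0: pose=(8,0,S); sL=40/541, sR=40/461; mL=-12420/249401, mR=20/541; mL+mR=-3200/249401 → advance -1; mR−mL=40/461 → turn +1·90°
n=1: pose=(8,1,E); sL=1/17, sR=10/157; mL=-183/5338, mR=1/34; mL+mR=-13/2669 → advance -1; mR−mL=10/157 → turn +1·90°
n=2: pose=(7,1,N); sL=40/549, sR=8/125; mL=-1892/68625, mR=20/549; mL+mR=608/68625 → advance +1; mR−mL=8/125 → turn +1·90°
n=3: pose=(7,2,W); sL=20/229, sR=20/257; mL=-2010/58853, mR=10/229; mL+mR=560/58853 → advance +1; mR−mL=20/257 → turn +1·90°
n=4: pose=(6,2,S); sL=8/101, sR=40/433; mL=-2308/43733, mR=4/101; mL+mR=-576/43733 → advance -1; mR−mL=40/433 → turn +1·90°

0 40/541 40/461 -12420/249401 20/541 8 0 S
1 1/17 10/157 -183/5338 1/34 8 1 E
2 40/549 8/125 -1892/68625 20/549 7 1 N
3 20/229 20/257 -2010/58853 10/229 7 2 W
4 8/101 40/433 -2308/43733 4/101 6 2 S
final 6 3 E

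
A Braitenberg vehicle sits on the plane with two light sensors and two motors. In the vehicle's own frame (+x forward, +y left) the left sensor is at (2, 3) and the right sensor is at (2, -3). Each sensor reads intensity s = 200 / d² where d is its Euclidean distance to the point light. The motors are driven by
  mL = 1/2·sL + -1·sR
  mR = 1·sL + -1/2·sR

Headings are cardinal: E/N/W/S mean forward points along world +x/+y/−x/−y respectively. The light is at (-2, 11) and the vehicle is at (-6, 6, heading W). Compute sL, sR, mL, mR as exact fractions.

2 5 -4 -1/2

left sensor world pos  = (-8, 3); dL² = 100
right sensor world pos = (-8, 9); dR² = 40
sL = 200/100 = 2
sR = 200/40 = 5
mL = 1/2·sL + -1·sR = -4
mR = 1·sL + -1/2·sR = -1/2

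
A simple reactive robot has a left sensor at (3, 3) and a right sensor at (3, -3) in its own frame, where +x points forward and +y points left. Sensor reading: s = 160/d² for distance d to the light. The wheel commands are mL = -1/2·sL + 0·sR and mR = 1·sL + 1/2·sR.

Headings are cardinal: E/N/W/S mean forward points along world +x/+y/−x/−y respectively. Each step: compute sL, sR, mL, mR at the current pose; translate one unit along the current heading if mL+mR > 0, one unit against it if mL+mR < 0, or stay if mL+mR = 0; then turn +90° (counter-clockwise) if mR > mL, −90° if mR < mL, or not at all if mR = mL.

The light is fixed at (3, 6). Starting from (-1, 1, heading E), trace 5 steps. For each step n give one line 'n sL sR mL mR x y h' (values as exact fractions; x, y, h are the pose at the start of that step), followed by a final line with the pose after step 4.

n=0: pose=(-1,1,E); sL=32, sR=32/13; mL=-16, mR=432/13; mL+mR=224/13 → advance +1; mR−mL=640/13 → turn +1·90°
n=1: pose=(0,1,N); sL=4, sR=40; mL=-2, mR=24; mL+mR=22 → advance +1; mR−mL=26 → turn +1·90°
n=2: pose=(0,2,W); sL=32/17, sR=160/37; mL=-16/17, mR=2544/629; mL+mR=1952/629 → advance +1; mR−mL=3136/629 → turn +1·90°
n=3: pose=(-1,2,S); sL=16/5, sR=80/49; mL=-8/5, mR=984/245; mL+mR=592/245 → advance +1; mR−mL=1376/245 → turn +1·90°
n=4: pose=(-1,1,E); sL=32, sR=32/13; mL=-16, mR=432/13; mL+mR=224/13 → advance +1; mR−mL=640/13 → turn +1·90°

0 32 32/13 -16 432/13 -1 1 E
1 4 40 -2 24 0 1 N
2 32/17 160/37 -16/17 2544/629 0 2 W
3 16/5 80/49 -8/5 984/245 -1 2 S
4 32 32/13 -16 432/13 -1 1 E
final 0 1 N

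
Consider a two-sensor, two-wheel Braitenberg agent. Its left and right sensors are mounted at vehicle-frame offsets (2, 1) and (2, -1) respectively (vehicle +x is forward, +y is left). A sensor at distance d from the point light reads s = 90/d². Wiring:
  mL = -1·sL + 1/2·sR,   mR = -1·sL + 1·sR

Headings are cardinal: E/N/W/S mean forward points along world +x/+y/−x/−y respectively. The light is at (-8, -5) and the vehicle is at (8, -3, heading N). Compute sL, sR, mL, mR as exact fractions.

90/241 18/61 -3321/14701 -1152/14701

left sensor world pos  = (7, -1); dL² = 241
right sensor world pos = (9, -1); dR² = 305
sL = 90/241 = 90/241
sR = 90/305 = 18/61
mL = -1·sL + 1/2·sR = -3321/14701
mR = -1·sL + 1·sR = -1152/14701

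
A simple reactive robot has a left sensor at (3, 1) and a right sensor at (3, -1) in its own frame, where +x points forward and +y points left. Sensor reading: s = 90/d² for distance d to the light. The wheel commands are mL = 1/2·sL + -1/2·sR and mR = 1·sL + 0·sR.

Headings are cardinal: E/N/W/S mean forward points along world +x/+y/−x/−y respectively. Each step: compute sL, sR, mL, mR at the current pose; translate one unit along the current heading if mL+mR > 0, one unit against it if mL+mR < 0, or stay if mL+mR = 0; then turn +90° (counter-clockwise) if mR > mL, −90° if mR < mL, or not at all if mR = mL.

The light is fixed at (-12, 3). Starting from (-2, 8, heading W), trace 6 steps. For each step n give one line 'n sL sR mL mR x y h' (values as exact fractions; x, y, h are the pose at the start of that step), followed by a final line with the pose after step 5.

n=0: pose=(-2,8,W); sL=18/13, sR=18/17; mL=36/221, mR=18/13; mL+mR=342/221 → advance +1; mR−mL=270/221 → turn +1·90°
n=1: pose=(-3,8,S); sL=45/52, sR=45/34; mL=-405/1768, mR=45/52; mL+mR=1125/1768 → advance +1; mR−mL=1935/1768 → turn +1·90°
n=2: pose=(-3,7,E); sL=90/169, sR=10/17; mL=-80/2873, mR=90/169; mL+mR=1450/2873 → advance +1; mR−mL=1610/2873 → turn +1·90°
n=3: pose=(-2,7,N); sL=9/13, sR=9/17; mL=18/221, mR=9/13; mL+mR=171/221 → advance +1; mR−mL=135/221 → turn +1·90°
n=4: pose=(-2,8,W); sL=18/13, sR=18/17; mL=36/221, mR=18/13; mL+mR=342/221 → advance +1; mR−mL=270/221 → turn +1·90°
n=5: pose=(-3,8,S); sL=45/52, sR=45/34; mL=-405/1768, mR=45/52; mL+mR=1125/1768 → advance +1; mR−mL=1935/1768 → turn +1·90°

0 18/13 18/17 36/221 18/13 -2 8 W
1 45/52 45/34 -405/1768 45/52 -3 8 S
2 90/169 10/17 -80/2873 90/169 -3 7 E
3 9/13 9/17 18/221 9/13 -2 7 N
4 18/13 18/17 36/221 18/13 -2 8 W
5 45/52 45/34 -405/1768 45/52 -3 8 S
final -3 7 E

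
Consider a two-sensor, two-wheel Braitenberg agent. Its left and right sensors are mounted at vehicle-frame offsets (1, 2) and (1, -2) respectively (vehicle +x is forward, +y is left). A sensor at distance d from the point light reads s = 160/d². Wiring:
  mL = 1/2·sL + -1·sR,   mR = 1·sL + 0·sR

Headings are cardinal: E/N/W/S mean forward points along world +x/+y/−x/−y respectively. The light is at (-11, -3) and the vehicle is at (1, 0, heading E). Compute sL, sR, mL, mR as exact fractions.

80/97 16/17 -872/1649 80/97

left sensor world pos  = (2, 2); dL² = 194
right sensor world pos = (2, -2); dR² = 170
sL = 160/194 = 80/97
sR = 160/170 = 16/17
mL = 1/2·sL + -1·sR = -872/1649
mR = 1·sL + 0·sR = 80/97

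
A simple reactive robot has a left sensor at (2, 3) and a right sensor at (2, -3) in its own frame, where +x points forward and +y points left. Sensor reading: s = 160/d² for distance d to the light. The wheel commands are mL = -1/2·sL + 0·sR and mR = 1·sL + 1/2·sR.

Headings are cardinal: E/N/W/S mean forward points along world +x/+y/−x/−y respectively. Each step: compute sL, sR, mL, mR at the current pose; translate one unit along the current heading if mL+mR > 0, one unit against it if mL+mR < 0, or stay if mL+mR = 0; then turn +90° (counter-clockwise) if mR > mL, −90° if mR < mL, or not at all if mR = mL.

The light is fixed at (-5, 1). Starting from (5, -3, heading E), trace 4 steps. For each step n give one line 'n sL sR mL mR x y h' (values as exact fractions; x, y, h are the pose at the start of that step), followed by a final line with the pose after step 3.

0 32/29 160/193 -16/29 8496/5597 5 -3 E
1 40/17 4/5 -20/17 234/85 6 -3 N
2 160/117 160/81 -80/117 2480/1053 6 -2 W
3 80/97 80/37 -40/97 6840/3589 5 -2 S
final 5 -3 E

n=0: pose=(5,-3,E); sL=32/29, sR=160/193; mL=-16/29, mR=8496/5597; mL+mR=5408/5597 → advance +1; mR−mL=11584/5597 → turn +1·90°
n=1: pose=(6,-3,N); sL=40/17, sR=4/5; mL=-20/17, mR=234/85; mL+mR=134/85 → advance +1; mR−mL=334/85 → turn +1·90°
n=2: pose=(6,-2,W); sL=160/117, sR=160/81; mL=-80/117, mR=2480/1053; mL+mR=1760/1053 → advance +1; mR−mL=3200/1053 → turn +1·90°
n=3: pose=(5,-2,S); sL=80/97, sR=80/37; mL=-40/97, mR=6840/3589; mL+mR=5360/3589 → advance +1; mR−mL=8320/3589 → turn +1·90°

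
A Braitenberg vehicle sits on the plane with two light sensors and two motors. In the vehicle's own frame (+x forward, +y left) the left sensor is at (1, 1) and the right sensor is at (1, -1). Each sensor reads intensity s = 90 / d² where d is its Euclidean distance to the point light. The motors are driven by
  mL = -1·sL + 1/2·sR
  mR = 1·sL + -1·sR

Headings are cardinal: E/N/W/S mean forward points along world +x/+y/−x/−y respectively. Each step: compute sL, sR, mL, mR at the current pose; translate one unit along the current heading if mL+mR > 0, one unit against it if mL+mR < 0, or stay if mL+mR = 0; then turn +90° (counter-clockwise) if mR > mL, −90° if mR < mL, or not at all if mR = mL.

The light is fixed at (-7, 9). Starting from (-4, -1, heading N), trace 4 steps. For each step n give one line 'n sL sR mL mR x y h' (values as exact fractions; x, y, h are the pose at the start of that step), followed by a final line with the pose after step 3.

n=0: pose=(-4,-1,N); sL=18/17, sR=90/97; mL=-981/1649, mR=216/1649; mL+mR=-45/97 → advance -1; mR−mL=1197/1649 → turn +1·90°
n=1: pose=(-4,-2,W); sL=45/74, sR=45/52; mL=-675/3848, mR=-495/1924; mL+mR=-45/104 → advance -1; mR−mL=-315/3848 → turn -1·90°
n=2: pose=(-3,-2,N); sL=90/109, sR=18/25; mL=-1269/2725, mR=288/2725; mL+mR=-9/25 → advance -1; mR−mL=1557/2725 → turn +1·90°
n=3: pose=(-3,-3,W); sL=45/89, sR=9/13; mL=-369/2314, mR=-216/1157; mL+mR=-9/26 → advance -1; mR−mL=-63/2314 → turn -1·90°

0 18/17 90/97 -981/1649 216/1649 -4 -1 N
1 45/74 45/52 -675/3848 -495/1924 -4 -2 W
2 90/109 18/25 -1269/2725 288/2725 -3 -2 N
3 45/89 9/13 -369/2314 -216/1157 -3 -3 W
final -2 -3 N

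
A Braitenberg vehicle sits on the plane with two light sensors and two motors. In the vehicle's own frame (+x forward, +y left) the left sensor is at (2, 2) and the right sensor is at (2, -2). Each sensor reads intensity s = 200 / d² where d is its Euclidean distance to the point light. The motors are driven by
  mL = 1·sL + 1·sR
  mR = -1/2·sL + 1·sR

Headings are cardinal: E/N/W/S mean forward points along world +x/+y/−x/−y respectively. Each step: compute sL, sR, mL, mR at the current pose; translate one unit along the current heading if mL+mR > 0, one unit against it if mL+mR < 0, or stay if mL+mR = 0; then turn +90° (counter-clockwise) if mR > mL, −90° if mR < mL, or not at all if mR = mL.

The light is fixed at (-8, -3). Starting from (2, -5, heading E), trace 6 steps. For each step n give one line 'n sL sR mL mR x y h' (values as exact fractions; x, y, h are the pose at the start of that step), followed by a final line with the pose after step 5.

0 25/18 5/4 95/36 5/9 2 -5 E
1 40/37 200/97 11280/3589 5460/3589 3 -5 S
2 100/53 100/41 9400/2173 3250/2173 3 -6 W
3 40/13 40/29 1680/377 -60/377 2 -6 N
4 25/18 5/4 95/36 5/9 2 -5 E
5 40/37 200/97 11280/3589 5460/3589 3 -5 S
final 3 -6 W

n=0: pose=(2,-5,E); sL=25/18, sR=5/4; mL=95/36, mR=5/9; mL+mR=115/36 → advance +1; mR−mL=-25/12 → turn -1·90°
n=1: pose=(3,-5,S); sL=40/37, sR=200/97; mL=11280/3589, mR=5460/3589; mL+mR=16740/3589 → advance +1; mR−mL=-60/37 → turn -1·90°
n=2: pose=(3,-6,W); sL=100/53, sR=100/41; mL=9400/2173, mR=3250/2173; mL+mR=12650/2173 → advance +1; mR−mL=-150/53 → turn -1·90°
n=3: pose=(2,-6,N); sL=40/13, sR=40/29; mL=1680/377, mR=-60/377; mL+mR=1620/377 → advance +1; mR−mL=-60/13 → turn -1·90°
n=4: pose=(2,-5,E); sL=25/18, sR=5/4; mL=95/36, mR=5/9; mL+mR=115/36 → advance +1; mR−mL=-25/12 → turn -1·90°
n=5: pose=(3,-5,S); sL=40/37, sR=200/97; mL=11280/3589, mR=5460/3589; mL+mR=16740/3589 → advance +1; mR−mL=-60/37 → turn -1·90°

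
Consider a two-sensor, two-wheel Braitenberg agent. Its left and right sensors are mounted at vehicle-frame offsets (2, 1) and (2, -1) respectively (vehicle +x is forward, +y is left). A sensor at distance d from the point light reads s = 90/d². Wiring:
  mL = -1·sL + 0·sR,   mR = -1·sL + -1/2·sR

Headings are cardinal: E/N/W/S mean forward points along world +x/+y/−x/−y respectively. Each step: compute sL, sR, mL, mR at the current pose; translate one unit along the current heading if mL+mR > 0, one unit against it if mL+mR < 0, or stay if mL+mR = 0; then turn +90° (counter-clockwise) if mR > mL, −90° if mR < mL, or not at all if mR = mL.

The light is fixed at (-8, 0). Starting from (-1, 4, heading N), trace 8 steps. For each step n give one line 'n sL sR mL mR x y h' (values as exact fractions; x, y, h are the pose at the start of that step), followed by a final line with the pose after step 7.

n=0: pose=(-1,4,N); sL=5/4, sR=9/10; mL=-5/4, mR=-17/10; mL+mR=-59/20 → advance -1; mR−mL=-9/20 → turn -1·90°
n=1: pose=(-1,3,E); sL=90/97, sR=18/17; mL=-90/97, mR=-2403/1649; mL+mR=-3933/1649 → advance -1; mR−mL=-9/17 → turn -1·90°
n=2: pose=(-2,3,S); sL=9/5, sR=45/13; mL=-9/5, mR=-459/130; mL+mR=-693/130 → advance -1; mR−mL=-45/26 → turn -1·90°
n=3: pose=(-2,4,W); sL=18/5, sR=90/41; mL=-18/5, mR=-963/205; mL+mR=-1701/205 → advance -1; mR−mL=-45/41 → turn -1·90°
n=4: pose=(-1,4,N); sL=5/4, sR=9/10; mL=-5/4, mR=-17/10; mL+mR=-59/20 → advance -1; mR−mL=-9/20 → turn -1·90°
n=5: pose=(-1,3,E); sL=90/97, sR=18/17; mL=-90/97, mR=-2403/1649; mL+mR=-3933/1649 → advance -1; mR−mL=-9/17 → turn -1·90°
n=6: pose=(-2,3,S); sL=9/5, sR=45/13; mL=-9/5, mR=-459/130; mL+mR=-693/130 → advance -1; mR−mL=-45/26 → turn -1·90°
n=7: pose=(-2,4,W); sL=18/5, sR=90/41; mL=-18/5, mR=-963/205; mL+mR=-1701/205 → advance -1; mR−mL=-45/41 → turn -1·90°

0 5/4 9/10 -5/4 -17/10 -1 4 N
1 90/97 18/17 -90/97 -2403/1649 -1 3 E
2 9/5 45/13 -9/5 -459/130 -2 3 S
3 18/5 90/41 -18/5 -963/205 -2 4 W
4 5/4 9/10 -5/4 -17/10 -1 4 N
5 90/97 18/17 -90/97 -2403/1649 -1 3 E
6 9/5 45/13 -9/5 -459/130 -2 3 S
7 18/5 90/41 -18/5 -963/205 -2 4 W
final -1 4 N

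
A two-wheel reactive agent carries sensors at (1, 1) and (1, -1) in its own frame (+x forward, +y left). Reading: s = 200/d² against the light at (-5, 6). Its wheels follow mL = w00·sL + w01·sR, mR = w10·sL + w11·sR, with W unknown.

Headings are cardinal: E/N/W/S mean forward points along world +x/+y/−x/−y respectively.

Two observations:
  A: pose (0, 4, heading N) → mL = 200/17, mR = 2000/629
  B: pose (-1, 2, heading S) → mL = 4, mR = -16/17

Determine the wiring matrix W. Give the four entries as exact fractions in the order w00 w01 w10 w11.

1 0 1/2 -1/2

obs A: pose=(0,4,N) → sL=200/17, sR=200/37, mL=200/17, mR=2000/629
obs B: pose=(-1,2,S) → sL=4, sR=100/17, mL=4, mR=-16/17
sensor matrix S = [[200/17, 200/37], [4, 100/17]]; det S = 508800/10693
solve [mL_A; mL_B] = S·[w00; w01] and [mR_A; mR_B] = S·[w10; w11]:
  w00 = 1, w01 = 0, w10 = 1/2, w11 = -1/2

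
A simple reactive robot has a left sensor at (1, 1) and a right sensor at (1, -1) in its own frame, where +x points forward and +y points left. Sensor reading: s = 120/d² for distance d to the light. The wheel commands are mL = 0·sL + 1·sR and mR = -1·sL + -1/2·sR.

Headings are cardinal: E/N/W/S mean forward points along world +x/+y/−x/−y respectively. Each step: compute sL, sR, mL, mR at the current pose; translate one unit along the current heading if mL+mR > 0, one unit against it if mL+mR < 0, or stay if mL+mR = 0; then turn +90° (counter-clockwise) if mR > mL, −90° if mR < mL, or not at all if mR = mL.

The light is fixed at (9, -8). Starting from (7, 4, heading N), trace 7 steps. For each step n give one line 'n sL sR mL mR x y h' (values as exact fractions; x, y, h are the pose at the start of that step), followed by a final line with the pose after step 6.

n=0: pose=(7,4,N); sL=60/89, sR=12/17; mL=12/17, mR=-1554/1513; mL+mR=-486/1513 → advance -1; mR−mL=-2622/1513 → turn -1·90°
n=1: pose=(7,3,E); sL=24/29, sR=120/101; mL=120/101, mR=-4164/2929; mL+mR=-684/2929 → advance -1; mR−mL=-7644/2929 → turn -1·90°
n=2: pose=(6,3,S); sL=15/13, sR=30/29; mL=30/29, mR=-630/377; mL+mR=-240/377 → advance -1; mR−mL=-1020/377 → turn -1·90°
n=3: pose=(6,4,W); sL=120/137, sR=24/37; mL=24/37, mR=-6084/5069; mL+mR=-2796/5069 → advance -1; mR−mL=-9372/5069 → turn -1·90°
n=4: pose=(7,4,N); sL=60/89, sR=12/17; mL=12/17, mR=-1554/1513; mL+mR=-486/1513 → advance -1; mR−mL=-2622/1513 → turn -1·90°
n=5: pose=(7,3,E); sL=24/29, sR=120/101; mL=120/101, mR=-4164/2929; mL+mR=-684/2929 → advance -1; mR−mL=-7644/2929 → turn -1·90°
n=6: pose=(6,3,S); sL=15/13, sR=30/29; mL=30/29, mR=-630/377; mL+mR=-240/377 → advance -1; mR−mL=-1020/377 → turn -1·90°

0 60/89 12/17 12/17 -1554/1513 7 4 N
1 24/29 120/101 120/101 -4164/2929 7 3 E
2 15/13 30/29 30/29 -630/377 6 3 S
3 120/137 24/37 24/37 -6084/5069 6 4 W
4 60/89 12/17 12/17 -1554/1513 7 4 N
5 24/29 120/101 120/101 -4164/2929 7 3 E
6 15/13 30/29 30/29 -630/377 6 3 S
final 6 4 W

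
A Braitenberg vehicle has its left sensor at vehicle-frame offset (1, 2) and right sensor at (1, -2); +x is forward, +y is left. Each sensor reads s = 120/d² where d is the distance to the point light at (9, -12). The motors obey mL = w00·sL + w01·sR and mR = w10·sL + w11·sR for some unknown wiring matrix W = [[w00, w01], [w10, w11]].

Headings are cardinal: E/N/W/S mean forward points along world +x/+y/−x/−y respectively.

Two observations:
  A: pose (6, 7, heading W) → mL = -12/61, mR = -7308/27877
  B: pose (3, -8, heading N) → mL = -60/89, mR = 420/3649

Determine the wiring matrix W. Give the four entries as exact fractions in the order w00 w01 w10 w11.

-1/2 0 -1 1/2

obs A: pose=(6,7,W) → sL=24/61, sR=120/457, mL=-12/61, mR=-7308/27877
obs B: pose=(3,-8,N) → sL=120/89, sR=120/41, mL=-60/89, mR=420/3649
sensor matrix S = [[24/61, 120/457], [120/89, 120/41]]; det S = 81123840/101723173
solve [mL_A; mL_B] = S·[w00; w01] and [mR_A; mR_B] = S·[w10; w11]:
  w00 = -1/2, w01 = 0, w10 = -1, w11 = 1/2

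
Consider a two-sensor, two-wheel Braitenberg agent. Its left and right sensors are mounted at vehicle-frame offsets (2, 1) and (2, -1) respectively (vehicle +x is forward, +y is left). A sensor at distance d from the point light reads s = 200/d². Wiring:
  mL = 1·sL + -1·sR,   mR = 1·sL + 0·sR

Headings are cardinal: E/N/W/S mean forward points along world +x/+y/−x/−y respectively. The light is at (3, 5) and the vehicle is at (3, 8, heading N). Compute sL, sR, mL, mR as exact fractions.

left sensor world pos  = (2, 10); dL² = 26
right sensor world pos = (4, 10); dR² = 26
sL = 200/26 = 100/13
sR = 200/26 = 100/13
mL = 1·sL + -1·sR = 0
mR = 1·sL + 0·sR = 100/13

100/13 100/13 0 100/13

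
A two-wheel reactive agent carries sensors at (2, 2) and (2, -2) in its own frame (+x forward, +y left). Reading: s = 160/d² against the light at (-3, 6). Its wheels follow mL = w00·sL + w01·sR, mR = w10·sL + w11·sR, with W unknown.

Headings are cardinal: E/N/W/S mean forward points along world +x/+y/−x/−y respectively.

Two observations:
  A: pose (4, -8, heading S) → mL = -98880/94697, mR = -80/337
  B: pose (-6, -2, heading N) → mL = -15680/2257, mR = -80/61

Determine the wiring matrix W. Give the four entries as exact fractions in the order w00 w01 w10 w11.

-1 -1 -1/2 0

obs A: pose=(4,-8,S) → sL=160/337, sR=160/281, mL=-98880/94697, mR=-80/337
obs B: pose=(-6,-2,N) → sL=160/61, sR=160/37, mL=-15680/2257, mR=-80/61
sensor matrix S = [[160/337, 160/281], [160/61, 160/37]]; det S = 119603200/213731129
solve [mL_A; mL_B] = S·[w00; w01] and [mR_A; mR_B] = S·[w10; w11]:
  w00 = -1, w01 = -1, w10 = -1/2, w11 = 0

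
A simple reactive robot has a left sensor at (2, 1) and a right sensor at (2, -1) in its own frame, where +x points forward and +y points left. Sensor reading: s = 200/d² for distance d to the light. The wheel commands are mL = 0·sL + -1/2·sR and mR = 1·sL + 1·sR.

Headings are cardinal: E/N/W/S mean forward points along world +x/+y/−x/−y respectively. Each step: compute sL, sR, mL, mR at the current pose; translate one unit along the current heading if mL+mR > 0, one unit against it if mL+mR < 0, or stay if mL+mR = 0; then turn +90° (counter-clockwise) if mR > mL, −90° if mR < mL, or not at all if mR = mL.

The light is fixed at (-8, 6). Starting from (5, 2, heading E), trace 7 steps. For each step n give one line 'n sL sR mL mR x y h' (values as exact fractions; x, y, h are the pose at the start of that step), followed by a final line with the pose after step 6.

0 100/117 4/5 -2/5 968/585 5 2 E
1 200/173 200/229 -100/229 80400/39617 6 2 N
2 5/4 50/37 -25/37 385/148 6 3 W
3 200/221 200/169 -100/169 6000/2873 5 3 S
4 100/117 4/5 -2/5 968/585 5 2 E
5 200/173 200/229 -100/229 80400/39617 6 2 N
6 5/4 50/37 -25/37 385/148 6 3 W
final 5 3 S

n=0: pose=(5,2,E); sL=100/117, sR=4/5; mL=-2/5, mR=968/585; mL+mR=734/585 → advance +1; mR−mL=1202/585 → turn +1·90°
n=1: pose=(6,2,N); sL=200/173, sR=200/229; mL=-100/229, mR=80400/39617; mL+mR=63100/39617 → advance +1; mR−mL=97700/39617 → turn +1·90°
n=2: pose=(6,3,W); sL=5/4, sR=50/37; mL=-25/37, mR=385/148; mL+mR=285/148 → advance +1; mR−mL=485/148 → turn +1·90°
n=3: pose=(5,3,S); sL=200/221, sR=200/169; mL=-100/169, mR=6000/2873; mL+mR=4300/2873 → advance +1; mR−mL=7700/2873 → turn +1·90°
n=4: pose=(5,2,E); sL=100/117, sR=4/5; mL=-2/5, mR=968/585; mL+mR=734/585 → advance +1; mR−mL=1202/585 → turn +1·90°
n=5: pose=(6,2,N); sL=200/173, sR=200/229; mL=-100/229, mR=80400/39617; mL+mR=63100/39617 → advance +1; mR−mL=97700/39617 → turn +1·90°
n=6: pose=(6,3,W); sL=5/4, sR=50/37; mL=-25/37, mR=385/148; mL+mR=285/148 → advance +1; mR−mL=485/148 → turn +1·90°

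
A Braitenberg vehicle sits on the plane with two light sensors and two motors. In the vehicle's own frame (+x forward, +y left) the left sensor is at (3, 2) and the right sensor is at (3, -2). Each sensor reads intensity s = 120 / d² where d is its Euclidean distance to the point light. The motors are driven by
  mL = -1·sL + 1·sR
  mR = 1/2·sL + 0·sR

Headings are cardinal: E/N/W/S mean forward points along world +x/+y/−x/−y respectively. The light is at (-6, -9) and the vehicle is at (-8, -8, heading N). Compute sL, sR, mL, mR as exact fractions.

15/4 15/2 15/4 15/8

left sensor world pos  = (-10, -5); dL² = 32
right sensor world pos = (-6, -5); dR² = 16
sL = 120/32 = 15/4
sR = 120/16 = 15/2
mL = -1·sL + 1·sR = 15/4
mR = 1/2·sL + 0·sR = 15/8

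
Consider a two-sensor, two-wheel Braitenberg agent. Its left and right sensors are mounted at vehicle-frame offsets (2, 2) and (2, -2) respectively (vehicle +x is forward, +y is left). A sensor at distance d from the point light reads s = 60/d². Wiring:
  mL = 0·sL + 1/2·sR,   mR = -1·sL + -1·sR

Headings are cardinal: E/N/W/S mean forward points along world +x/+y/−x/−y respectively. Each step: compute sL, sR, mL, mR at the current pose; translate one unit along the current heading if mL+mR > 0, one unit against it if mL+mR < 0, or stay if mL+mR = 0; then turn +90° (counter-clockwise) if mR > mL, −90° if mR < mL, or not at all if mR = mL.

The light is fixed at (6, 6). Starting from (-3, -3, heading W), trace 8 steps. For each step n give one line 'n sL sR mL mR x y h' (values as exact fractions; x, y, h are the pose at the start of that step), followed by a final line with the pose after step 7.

0 30/121 6/17 3/17 -1236/2057 -3 -3 W
1 60/149 12/17 6/17 -2808/2533 -2 -3 N
2 3/5 1/3 1/6 -14/15 -2 -4 E
3 60/193 12/53 6/53 -5496/10229 -3 -4 S
4 30/121 6/17 3/17 -1236/2057 -3 -3 W
5 60/149 12/17 6/17 -2808/2533 -2 -3 N
6 3/5 1/3 1/6 -14/15 -2 -4 E
7 60/193 12/53 6/53 -5496/10229 -3 -4 S
final -3 -3 W

n=0: pose=(-3,-3,W); sL=30/121, sR=6/17; mL=3/17, mR=-1236/2057; mL+mR=-873/2057 → advance -1; mR−mL=-1599/2057 → turn -1·90°
n=1: pose=(-2,-3,N); sL=60/149, sR=12/17; mL=6/17, mR=-2808/2533; mL+mR=-1914/2533 → advance -1; mR−mL=-3702/2533 → turn -1·90°
n=2: pose=(-2,-4,E); sL=3/5, sR=1/3; mL=1/6, mR=-14/15; mL+mR=-23/30 → advance -1; mR−mL=-11/10 → turn -1·90°
n=3: pose=(-3,-4,S); sL=60/193, sR=12/53; mL=6/53, mR=-5496/10229; mL+mR=-4338/10229 → advance -1; mR−mL=-6654/10229 → turn -1·90°
n=4: pose=(-3,-3,W); sL=30/121, sR=6/17; mL=3/17, mR=-1236/2057; mL+mR=-873/2057 → advance -1; mR−mL=-1599/2057 → turn -1·90°
n=5: pose=(-2,-3,N); sL=60/149, sR=12/17; mL=6/17, mR=-2808/2533; mL+mR=-1914/2533 → advance -1; mR−mL=-3702/2533 → turn -1·90°
n=6: pose=(-2,-4,E); sL=3/5, sR=1/3; mL=1/6, mR=-14/15; mL+mR=-23/30 → advance -1; mR−mL=-11/10 → turn -1·90°
n=7: pose=(-3,-4,S); sL=60/193, sR=12/53; mL=6/53, mR=-5496/10229; mL+mR=-4338/10229 → advance -1; mR−mL=-6654/10229 → turn -1·90°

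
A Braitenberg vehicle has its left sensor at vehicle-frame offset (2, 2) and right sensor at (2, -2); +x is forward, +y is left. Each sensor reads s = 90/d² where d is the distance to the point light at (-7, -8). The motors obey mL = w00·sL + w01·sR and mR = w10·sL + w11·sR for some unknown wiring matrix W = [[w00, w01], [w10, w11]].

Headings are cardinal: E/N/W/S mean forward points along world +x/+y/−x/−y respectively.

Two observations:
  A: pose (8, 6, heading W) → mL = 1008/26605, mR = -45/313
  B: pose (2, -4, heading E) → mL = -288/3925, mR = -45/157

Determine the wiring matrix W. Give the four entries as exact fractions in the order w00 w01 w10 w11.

obs A: pose=(8,6,W) → sL=90/313, sR=18/85, mL=1008/26605, mR=-45/313
obs B: pose=(2,-4,E) → sL=90/157, sR=18/25, mL=-288/3925, mR=-45/157
sensor matrix S = [[90/313, 18/85], [90/157, 18/25]]; det S = 357696/4176985
solve [mL_A; mL_B] = S·[w00; w01] and [mR_A; mR_B] = S·[w10; w11]:
  w00 = 1/2, w01 = -1/2, w10 = -1/2, w11 = 0

1/2 -1/2 -1/2 0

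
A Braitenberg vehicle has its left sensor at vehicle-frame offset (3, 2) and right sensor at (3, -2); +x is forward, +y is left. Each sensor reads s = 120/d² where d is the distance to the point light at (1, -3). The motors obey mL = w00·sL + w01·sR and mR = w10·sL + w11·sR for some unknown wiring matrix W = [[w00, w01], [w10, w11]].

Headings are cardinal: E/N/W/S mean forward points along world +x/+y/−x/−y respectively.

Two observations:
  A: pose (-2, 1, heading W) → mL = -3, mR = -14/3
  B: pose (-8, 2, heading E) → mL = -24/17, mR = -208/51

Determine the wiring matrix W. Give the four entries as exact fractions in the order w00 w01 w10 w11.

obs A: pose=(-2,1,W) → sL=3, sR=5/3, mL=-3, mR=-14/3
obs B: pose=(-8,2,E) → sL=24/17, sR=8/3, mL=-24/17, mR=-208/51
sensor matrix S = [[3, 5/3], [24/17, 8/3]]; det S = 96/17
solve [mL_A; mL_B] = S·[w00; w01] and [mR_A; mR_B] = S·[w10; w11]:
  w00 = -1, w01 = 0, w10 = -1, w11 = -1

-1 0 -1 -1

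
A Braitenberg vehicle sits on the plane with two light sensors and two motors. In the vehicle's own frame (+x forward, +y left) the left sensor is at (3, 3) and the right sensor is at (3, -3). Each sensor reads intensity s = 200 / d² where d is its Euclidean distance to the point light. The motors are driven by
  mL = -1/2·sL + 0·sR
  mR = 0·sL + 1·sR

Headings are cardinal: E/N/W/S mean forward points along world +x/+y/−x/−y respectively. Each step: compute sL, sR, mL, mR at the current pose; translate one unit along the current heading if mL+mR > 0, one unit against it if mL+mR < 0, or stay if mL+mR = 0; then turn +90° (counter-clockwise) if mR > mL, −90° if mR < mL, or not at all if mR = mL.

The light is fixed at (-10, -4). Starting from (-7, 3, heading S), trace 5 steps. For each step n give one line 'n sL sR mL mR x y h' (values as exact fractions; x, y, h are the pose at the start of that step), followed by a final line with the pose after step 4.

n=0: pose=(-7,3,S); sL=50/13, sR=25/2; mL=-25/13, mR=25/2; mL+mR=275/26 → advance +1; mR−mL=375/26 → turn +1·90°
n=1: pose=(-7,2,E); sL=200/117, sR=40/9; mL=-100/117, mR=40/9; mL+mR=140/39 → advance +1; mR−mL=620/117 → turn +1·90°
n=2: pose=(-6,2,N); sL=100/41, sR=20/13; mL=-50/41, mR=20/13; mL+mR=170/533 → advance +1; mR−mL=1470/533 → turn +1·90°
n=3: pose=(-6,3,W); sL=200/17, sR=200/101; mL=-100/17, mR=200/101; mL+mR=-6700/1717 → advance -1; mR−mL=13500/1717 → turn +1·90°
n=4: pose=(-5,3,S); sL=5/2, sR=10; mL=-5/4, mR=10; mL+mR=35/4 → advance +1; mR−mL=45/4 → turn +1·90°

0 50/13 25/2 -25/13 25/2 -7 3 S
1 200/117 40/9 -100/117 40/9 -7 2 E
2 100/41 20/13 -50/41 20/13 -6 2 N
3 200/17 200/101 -100/17 200/101 -6 3 W
4 5/2 10 -5/4 10 -5 3 S
final -5 2 E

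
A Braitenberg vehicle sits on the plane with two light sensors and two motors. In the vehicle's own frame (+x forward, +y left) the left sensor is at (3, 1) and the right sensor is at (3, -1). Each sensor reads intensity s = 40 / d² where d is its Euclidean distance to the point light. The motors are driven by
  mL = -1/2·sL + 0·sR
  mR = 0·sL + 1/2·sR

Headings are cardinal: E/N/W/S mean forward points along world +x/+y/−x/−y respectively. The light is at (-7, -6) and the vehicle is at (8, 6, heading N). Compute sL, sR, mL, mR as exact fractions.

40/421 40/481 -20/421 20/481

left sensor world pos  = (7, 9); dL² = 421
right sensor world pos = (9, 9); dR² = 481
sL = 40/421 = 40/421
sR = 40/481 = 40/481
mL = -1/2·sL + 0·sR = -20/421
mR = 0·sL + 1/2·sR = 20/481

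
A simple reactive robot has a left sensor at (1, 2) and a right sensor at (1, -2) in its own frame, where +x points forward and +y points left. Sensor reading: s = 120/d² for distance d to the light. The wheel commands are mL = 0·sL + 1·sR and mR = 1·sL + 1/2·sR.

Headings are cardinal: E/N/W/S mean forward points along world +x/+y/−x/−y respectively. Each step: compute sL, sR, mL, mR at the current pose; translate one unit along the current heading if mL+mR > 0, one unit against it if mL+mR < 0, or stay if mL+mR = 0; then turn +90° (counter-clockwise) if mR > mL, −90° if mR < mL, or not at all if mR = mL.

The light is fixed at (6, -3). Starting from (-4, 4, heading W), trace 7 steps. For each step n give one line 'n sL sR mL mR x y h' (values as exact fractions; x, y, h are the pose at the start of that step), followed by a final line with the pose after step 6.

n=0: pose=(-4,4,W); sL=60/73, sR=60/101; mL=60/101, mR=8250/7373; mL+mR=12630/7373 → advance +1; mR−mL=3870/7373 → turn +1·90°
n=1: pose=(-5,4,S); sL=40/39, sR=24/41; mL=24/41, mR=2108/1599; mL+mR=3044/1599 → advance +1; mR−mL=1172/1599 → turn +1·90°
n=2: pose=(-5,3,E); sL=30/41, sR=30/29; mL=30/29, mR=1485/1189; mL+mR=2715/1189 → advance +1; mR−mL=255/1189 → turn +1·90°
n=3: pose=(-4,3,N); sL=120/193, sR=120/113; mL=120/113, mR=25140/21809; mL+mR=48300/21809 → advance +1; mR−mL=1980/21809 → turn +1·90°
n=4: pose=(-4,4,W); sL=60/73, sR=60/101; mL=60/101, mR=8250/7373; mL+mR=12630/7373 → advance +1; mR−mL=3870/7373 → turn +1·90°
n=5: pose=(-5,4,S); sL=40/39, sR=24/41; mL=24/41, mR=2108/1599; mL+mR=3044/1599 → advance +1; mR−mL=1172/1599 → turn +1·90°
n=6: pose=(-5,3,E); sL=30/41, sR=30/29; mL=30/29, mR=1485/1189; mL+mR=2715/1189 → advance +1; mR−mL=255/1189 → turn +1·90°

0 60/73 60/101 60/101 8250/7373 -4 4 W
1 40/39 24/41 24/41 2108/1599 -5 4 S
2 30/41 30/29 30/29 1485/1189 -5 3 E
3 120/193 120/113 120/113 25140/21809 -4 3 N
4 60/73 60/101 60/101 8250/7373 -4 4 W
5 40/39 24/41 24/41 2108/1599 -5 4 S
6 30/41 30/29 30/29 1485/1189 -5 3 E
final -4 3 N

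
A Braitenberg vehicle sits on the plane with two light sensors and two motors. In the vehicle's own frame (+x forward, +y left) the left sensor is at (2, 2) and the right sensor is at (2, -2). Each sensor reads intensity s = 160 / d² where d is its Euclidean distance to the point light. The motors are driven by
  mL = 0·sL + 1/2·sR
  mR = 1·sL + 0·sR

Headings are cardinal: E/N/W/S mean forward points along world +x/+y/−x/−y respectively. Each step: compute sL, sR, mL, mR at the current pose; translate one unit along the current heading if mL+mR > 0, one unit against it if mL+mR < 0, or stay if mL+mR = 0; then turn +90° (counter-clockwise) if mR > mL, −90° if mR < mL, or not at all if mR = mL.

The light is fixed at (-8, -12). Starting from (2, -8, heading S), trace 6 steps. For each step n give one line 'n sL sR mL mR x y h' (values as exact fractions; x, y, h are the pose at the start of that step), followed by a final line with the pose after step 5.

0 40/37 40/17 20/17 40/37 2 -8 S
1 32/13 160/89 80/89 32/13 2 -9 W
2 80/61 16/5 8/5 80/61 1 -9 S
3 160/49 32/13 16/13 160/49 1 -10 W
4 8/5 40/9 20/9 8/5 0 -10 S
5 160/37 32/9 16/9 160/37 0 -11 W
final -1 -11 S

n=0: pose=(2,-8,S); sL=40/37, sR=40/17; mL=20/17, mR=40/37; mL+mR=1420/629 → advance +1; mR−mL=-60/629 → turn -1·90°
n=1: pose=(2,-9,W); sL=32/13, sR=160/89; mL=80/89, mR=32/13; mL+mR=3888/1157 → advance +1; mR−mL=1808/1157 → turn +1·90°
n=2: pose=(1,-9,S); sL=80/61, sR=16/5; mL=8/5, mR=80/61; mL+mR=888/305 → advance +1; mR−mL=-88/305 → turn -1·90°
n=3: pose=(1,-10,W); sL=160/49, sR=32/13; mL=16/13, mR=160/49; mL+mR=2864/637 → advance +1; mR−mL=1296/637 → turn +1·90°
n=4: pose=(0,-10,S); sL=8/5, sR=40/9; mL=20/9, mR=8/5; mL+mR=172/45 → advance +1; mR−mL=-28/45 → turn -1·90°
n=5: pose=(0,-11,W); sL=160/37, sR=32/9; mL=16/9, mR=160/37; mL+mR=2032/333 → advance +1; mR−mL=848/333 → turn +1·90°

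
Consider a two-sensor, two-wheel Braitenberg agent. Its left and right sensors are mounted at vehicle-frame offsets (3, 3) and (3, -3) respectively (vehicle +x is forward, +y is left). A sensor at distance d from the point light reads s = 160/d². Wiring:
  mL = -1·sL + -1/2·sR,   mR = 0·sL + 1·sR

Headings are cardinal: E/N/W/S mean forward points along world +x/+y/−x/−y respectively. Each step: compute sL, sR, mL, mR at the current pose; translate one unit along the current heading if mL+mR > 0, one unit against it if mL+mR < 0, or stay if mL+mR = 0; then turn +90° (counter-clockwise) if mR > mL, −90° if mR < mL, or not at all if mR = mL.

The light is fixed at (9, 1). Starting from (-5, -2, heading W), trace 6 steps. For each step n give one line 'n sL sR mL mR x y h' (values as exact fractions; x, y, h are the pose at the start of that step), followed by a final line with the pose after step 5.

n=0: pose=(-5,-2,W); sL=32/65, sR=160/289; mL=-14448/18785, mR=160/289; mL+mR=-4048/18785 → advance -1; mR−mL=24848/18785 → turn +1·90°
n=1: pose=(-4,-2,S); sL=20/17, sR=40/73; mL=-1800/1241, mR=40/73; mL+mR=-1120/1241 → advance -1; mR−mL=2480/1241 → turn +1·90°
n=2: pose=(-4,-1,E); sL=160/101, sR=32/25; mL=-5616/2525, mR=32/25; mL+mR=-2384/2525 → advance -1; mR−mL=8848/2525 → turn +1·90°
n=3: pose=(-5,-1,N); sL=16/29, sR=80/61; mL=-2136/1769, mR=80/61; mL+mR=184/1769 → advance +1; mR−mL=4456/1769 → turn +1·90°
n=4: pose=(-5,0,W); sL=32/61, sR=160/293; mL=-14256/17873, mR=160/293; mL+mR=-4496/17873 → advance -1; mR−mL=24016/17873 → turn +1·90°
n=5: pose=(-4,0,S); sL=40/29, sR=10/17; mL=-825/493, mR=10/17; mL+mR=-535/493 → advance -1; mR−mL=1115/493 → turn +1·90°

0 32/65 160/289 -14448/18785 160/289 -5 -2 W
1 20/17 40/73 -1800/1241 40/73 -4 -2 S
2 160/101 32/25 -5616/2525 32/25 -4 -1 E
3 16/29 80/61 -2136/1769 80/61 -5 -1 N
4 32/61 160/293 -14256/17873 160/293 -5 0 W
5 40/29 10/17 -825/493 10/17 -4 0 S
final -4 1 E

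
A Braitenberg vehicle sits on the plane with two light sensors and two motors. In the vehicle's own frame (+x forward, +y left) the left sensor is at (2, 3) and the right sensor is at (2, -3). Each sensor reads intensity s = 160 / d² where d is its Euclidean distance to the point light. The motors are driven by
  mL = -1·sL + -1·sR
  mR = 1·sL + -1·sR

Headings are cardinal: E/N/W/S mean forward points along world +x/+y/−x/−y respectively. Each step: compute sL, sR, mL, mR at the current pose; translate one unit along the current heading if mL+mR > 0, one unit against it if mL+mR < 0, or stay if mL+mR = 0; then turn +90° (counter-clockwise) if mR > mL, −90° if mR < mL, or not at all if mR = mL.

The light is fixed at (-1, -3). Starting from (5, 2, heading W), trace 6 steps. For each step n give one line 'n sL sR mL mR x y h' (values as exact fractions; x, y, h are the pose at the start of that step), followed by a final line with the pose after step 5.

n=0: pose=(5,2,W); sL=8, sR=2; mL=-10, mR=6; mL+mR=-4 → advance -1; mR−mL=16 → turn +1·90°
n=1: pose=(6,2,S); sL=160/109, sR=32/5; mL=-4288/545, mR=-2688/545; mL+mR=-64/5 → advance -1; mR−mL=320/109 → turn +1·90°
n=2: pose=(6,3,E); sL=80/81, sR=16/9; mL=-224/81, mR=-64/81; mL+mR=-32/9 → advance -1; mR−mL=160/81 → turn +1·90°
n=3: pose=(5,3,N); sL=160/73, sR=32/29; mL=-6976/2117, mR=2304/2117; mL+mR=-64/29 → advance -1; mR−mL=320/73 → turn +1·90°
n=4: pose=(5,2,W); sL=8, sR=2; mL=-10, mR=6; mL+mR=-4 → advance -1; mR−mL=16 → turn +1·90°
n=5: pose=(6,2,S); sL=160/109, sR=32/5; mL=-4288/545, mR=-2688/545; mL+mR=-64/5 → advance -1; mR−mL=320/109 → turn +1·90°

0 8 2 -10 6 5 2 W
1 160/109 32/5 -4288/545 -2688/545 6 2 S
2 80/81 16/9 -224/81 -64/81 6 3 E
3 160/73 32/29 -6976/2117 2304/2117 5 3 N
4 8 2 -10 6 5 2 W
5 160/109 32/5 -4288/545 -2688/545 6 2 S
final 6 3 E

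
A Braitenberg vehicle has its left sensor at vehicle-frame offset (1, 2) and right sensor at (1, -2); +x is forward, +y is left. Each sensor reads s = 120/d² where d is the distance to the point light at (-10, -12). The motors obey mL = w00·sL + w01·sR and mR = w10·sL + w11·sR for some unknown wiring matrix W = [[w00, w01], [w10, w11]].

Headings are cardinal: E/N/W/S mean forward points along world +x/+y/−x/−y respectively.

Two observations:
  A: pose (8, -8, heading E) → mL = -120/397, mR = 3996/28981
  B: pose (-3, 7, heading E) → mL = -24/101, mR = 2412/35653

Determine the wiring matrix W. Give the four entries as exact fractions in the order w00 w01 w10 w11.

-1 0 1 -1/2

obs A: pose=(8,-8,E) → sL=120/397, sR=24/73, mL=-120/397, mR=3996/28981
obs B: pose=(-3,7,E) → sL=24/101, sR=120/353, mL=-24/101, mR=2412/35653
sensor matrix S = [[120/397, 24/73], [24/101, 120/353]]; det S = 25449984/1033259593
solve [mL_A; mL_B] = S·[w00; w01] and [mR_A; mR_B] = S·[w10; w11]:
  w00 = -1, w01 = 0, w10 = 1, w11 = -1/2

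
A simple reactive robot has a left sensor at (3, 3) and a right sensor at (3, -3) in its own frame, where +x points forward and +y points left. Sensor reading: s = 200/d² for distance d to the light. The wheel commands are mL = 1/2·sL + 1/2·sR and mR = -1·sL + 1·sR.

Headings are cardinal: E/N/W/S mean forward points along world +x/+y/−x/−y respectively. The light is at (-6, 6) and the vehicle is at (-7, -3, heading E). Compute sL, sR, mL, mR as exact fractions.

left sensor world pos  = (-4, 0); dL² = 40
right sensor world pos = (-4, -6); dR² = 148
sL = 200/40 = 5
sR = 200/148 = 50/37
mL = 1/2·sL + 1/2·sR = 235/74
mR = -1·sL + 1·sR = -135/37

5 50/37 235/74 -135/37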